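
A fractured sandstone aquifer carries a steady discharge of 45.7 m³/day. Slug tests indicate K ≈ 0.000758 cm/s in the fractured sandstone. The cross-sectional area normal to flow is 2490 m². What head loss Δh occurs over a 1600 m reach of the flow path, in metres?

44.8

Convert K: 0.000758 cm/s × 864 = 0.6549 m/day.
From Q = K·A·i, i = Q / (K·A) = 45.7 / (0.6549 × 2490) = 0.02802.
Head loss Δh = i · L = 0.02802 × 1600 = 44.84 m.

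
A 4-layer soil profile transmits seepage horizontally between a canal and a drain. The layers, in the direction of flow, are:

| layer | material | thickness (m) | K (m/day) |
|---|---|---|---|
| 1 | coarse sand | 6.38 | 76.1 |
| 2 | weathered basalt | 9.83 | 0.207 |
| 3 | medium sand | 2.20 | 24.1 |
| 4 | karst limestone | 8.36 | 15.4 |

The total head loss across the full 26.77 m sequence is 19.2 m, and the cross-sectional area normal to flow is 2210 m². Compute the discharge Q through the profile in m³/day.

880

Flow is perpendicular to layering, so the layers act in series and the equivalent K is the thickness-weighted harmonic mean.
Total thickness L = 6.38 + 9.83 + 2.20 + 8.36 = 26.77 m.
Σ(b_i/K_i) = 6.38/76.1 + 9.83/0.207 + 2.20/24.1 + 8.36/15.4 = 48.21 d.
K_eq = L / Σ(b_i/K_i) = 26.77 / 48.21 = 0.5553 m/day.
Q = K_eq · A · (Δh/L) = 0.5553 × 2210 × (19.2/26.77) = 880.2 m³/day.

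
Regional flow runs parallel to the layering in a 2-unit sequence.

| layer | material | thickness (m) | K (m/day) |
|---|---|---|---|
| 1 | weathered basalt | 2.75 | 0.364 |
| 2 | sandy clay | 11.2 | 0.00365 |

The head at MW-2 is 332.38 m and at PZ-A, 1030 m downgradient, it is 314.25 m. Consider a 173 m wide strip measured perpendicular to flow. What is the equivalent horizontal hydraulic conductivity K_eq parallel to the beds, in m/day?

0.0747

Flow is parallel to layering, so each bed carries its own Darcy discharge and the transmissivities add.
Σ(K_i·b_i) = 0.364×2.75 + 0.00365×11.2 = 1.042 m²/day.
Total thickness b = 13.95 m, so K_eq = Σ(K_i·b_i)/b = 0.07469 m/day.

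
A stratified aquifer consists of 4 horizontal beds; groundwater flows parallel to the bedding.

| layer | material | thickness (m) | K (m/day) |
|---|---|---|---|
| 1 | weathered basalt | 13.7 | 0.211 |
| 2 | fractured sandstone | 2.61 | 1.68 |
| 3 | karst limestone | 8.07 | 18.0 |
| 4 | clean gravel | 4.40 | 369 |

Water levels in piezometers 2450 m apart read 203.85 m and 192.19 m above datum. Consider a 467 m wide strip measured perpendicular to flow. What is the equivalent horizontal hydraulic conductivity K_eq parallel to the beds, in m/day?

61.7

Flow is parallel to layering, so each bed carries its own Darcy discharge and the transmissivities add.
Σ(K_i·b_i) = 0.211×13.7 + 1.68×2.61 + 18.0×8.07 + 369×4.40 = 1776 m²/day.
Total thickness b = 28.78 m, so K_eq = Σ(K_i·b_i)/b = 61.71 m/day.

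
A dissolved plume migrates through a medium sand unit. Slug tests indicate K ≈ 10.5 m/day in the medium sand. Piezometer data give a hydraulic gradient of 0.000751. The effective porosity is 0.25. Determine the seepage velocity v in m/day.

0.0315

Hydraulic gradient i = 0.000751.
Darcy flux q = K · i = 10.50 × 0.0007510 = 0.007886 m/day.
Seepage velocity v = q / n_e = 0.007886 / 0.25 = 0.03154 m/day.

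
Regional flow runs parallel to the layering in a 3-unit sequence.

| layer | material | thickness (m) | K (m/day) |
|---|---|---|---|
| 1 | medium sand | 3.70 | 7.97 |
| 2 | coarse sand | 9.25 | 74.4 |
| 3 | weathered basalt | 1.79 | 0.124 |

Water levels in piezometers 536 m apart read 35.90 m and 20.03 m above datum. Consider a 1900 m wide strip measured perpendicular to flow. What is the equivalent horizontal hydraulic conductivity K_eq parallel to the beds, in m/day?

Flow is parallel to layering, so each bed carries its own Darcy discharge and the transmissivities add.
Σ(K_i·b_i) = 7.97×3.70 + 74.4×9.25 + 0.124×1.79 = 717.9 m²/day.
Total thickness b = 14.74 m, so K_eq = Σ(K_i·b_i)/b = 48.70 m/day.

48.7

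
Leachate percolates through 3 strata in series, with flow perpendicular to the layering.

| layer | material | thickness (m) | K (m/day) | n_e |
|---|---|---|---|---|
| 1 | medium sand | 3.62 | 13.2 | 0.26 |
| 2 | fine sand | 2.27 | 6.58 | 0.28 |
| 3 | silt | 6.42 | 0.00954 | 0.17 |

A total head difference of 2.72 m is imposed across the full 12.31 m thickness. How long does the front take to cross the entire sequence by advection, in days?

With flow normal to the layers, continuity requires the same specific discharge q through every layer.
Σ(b_i/K_i) = 3.62/13.2 + 2.27/6.58 + 6.42/0.00954 = 673.6 d.
q = Δh / Σ(b_i/K_i) = 2.72 / 673.6 = 0.004038 m/day.
In each layer the seepage velocity is v_i = q/n_i, so the layer transit time is t_i = b_i·n_i / q:
  layer 1 (medium sand): t_1 = 3.62 × 0.26 / 0.004038 = 233.1 d
  layer 2 (fine sand): t_2 = 2.27 × 0.28 / 0.004038 = 157.4 d
  layer 3 (silt): t_3 = 6.42 × 0.17 / 0.004038 = 270.3 d
Total t = Σ t_i = 660.7 days.

661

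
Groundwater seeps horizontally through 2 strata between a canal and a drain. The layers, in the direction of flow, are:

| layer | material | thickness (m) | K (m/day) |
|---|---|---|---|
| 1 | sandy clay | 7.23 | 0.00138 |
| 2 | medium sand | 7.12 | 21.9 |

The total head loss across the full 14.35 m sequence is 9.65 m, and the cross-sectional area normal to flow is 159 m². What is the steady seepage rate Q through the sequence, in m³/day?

0.293

Flow is perpendicular to layering, so the layers act in series and the equivalent K is the thickness-weighted harmonic mean.
Total thickness L = 7.23 + 7.12 = 14.35 m.
Σ(b_i/K_i) = 7.23/0.00138 + 7.12/21.9 = 5239 d.
K_eq = L / Σ(b_i/K_i) = 14.35 / 5239 = 0.002739 m/day.
Q = K_eq · A · (Δh/L) = 0.002739 × 159 × (9.65/14.35) = 0.2928 m³/day.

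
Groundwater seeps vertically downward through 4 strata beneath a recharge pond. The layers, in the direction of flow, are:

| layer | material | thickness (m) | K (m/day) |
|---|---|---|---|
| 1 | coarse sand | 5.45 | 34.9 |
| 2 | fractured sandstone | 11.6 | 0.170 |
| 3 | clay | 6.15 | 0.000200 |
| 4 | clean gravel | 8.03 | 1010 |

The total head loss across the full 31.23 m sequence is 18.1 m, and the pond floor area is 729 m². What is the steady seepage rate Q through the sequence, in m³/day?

Flow is perpendicular to layering, so the layers act in series and the equivalent K is the thickness-weighted harmonic mean.
Total thickness L = 5.45 + 11.6 + 6.15 + 8.03 = 31.23 m.
Σ(b_i/K_i) = 5.45/34.9 + 11.6/0.170 + 6.15/0.000200 + 8.03/1010 = 30818 d.
K_eq = L / Σ(b_i/K_i) = 31.23 / 30818 = 0.001013 m/day.
Q = K_eq · A · (Δh/L) = 0.001013 × 729 × (18.1/31.23) = 0.4282 m³/day.

0.428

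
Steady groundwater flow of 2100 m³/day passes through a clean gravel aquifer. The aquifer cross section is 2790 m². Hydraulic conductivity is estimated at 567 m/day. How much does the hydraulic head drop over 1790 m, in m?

2.38

From Q = K·A·i, i = Q / (K·A) = 2100 / (567.0 × 2790) = 0.001327.
Head loss Δh = i · L = 0.001327 × 1790 = 2.376 m.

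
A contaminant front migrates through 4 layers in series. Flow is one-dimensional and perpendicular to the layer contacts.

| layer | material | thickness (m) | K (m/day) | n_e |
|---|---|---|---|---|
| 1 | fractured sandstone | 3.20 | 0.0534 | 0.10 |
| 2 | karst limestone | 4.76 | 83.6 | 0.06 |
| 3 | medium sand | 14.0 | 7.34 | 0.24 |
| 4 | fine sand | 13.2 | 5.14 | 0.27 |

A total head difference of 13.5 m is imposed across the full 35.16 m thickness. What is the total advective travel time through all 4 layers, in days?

36.0

With flow normal to the layers, continuity requires the same specific discharge q through every layer.
Σ(b_i/K_i) = 3.20/0.0534 + 4.76/83.6 + 14.0/7.34 + 13.2/5.14 = 64.46 d.
q = Δh / Σ(b_i/K_i) = 13.5 / 64.46 = 0.2094 m/day.
In each layer the seepage velocity is v_i = q/n_i, so the layer transit time is t_i = b_i·n_i / q:
  layer 1 (fractured sandstone): t_1 = 3.20 × 0.10 / 0.2094 = 1.528 d
  layer 2 (karst limestone): t_2 = 4.76 × 0.06 / 0.2094 = 1.364 d
  layer 3 (medium sand): t_3 = 14.0 × 0.24 / 0.2094 = 16.04 d
  layer 4 (fine sand): t_4 = 13.2 × 0.27 / 0.2094 = 17.02 d
Total t = Σ t_i = 35.95 days.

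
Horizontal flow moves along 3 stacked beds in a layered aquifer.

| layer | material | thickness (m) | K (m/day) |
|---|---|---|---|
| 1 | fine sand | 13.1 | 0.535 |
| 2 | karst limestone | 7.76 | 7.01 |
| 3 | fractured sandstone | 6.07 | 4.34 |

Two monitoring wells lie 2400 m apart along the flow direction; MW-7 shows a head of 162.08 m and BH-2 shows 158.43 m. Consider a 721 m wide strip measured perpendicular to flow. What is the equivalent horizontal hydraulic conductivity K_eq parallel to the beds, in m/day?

3.26

Flow is parallel to layering, so each bed carries its own Darcy discharge and the transmissivities add.
Σ(K_i·b_i) = 0.535×13.1 + 7.01×7.76 + 4.34×6.07 = 87.75 m²/day.
Total thickness b = 26.93 m, so K_eq = Σ(K_i·b_i)/b = 3.258 m/day.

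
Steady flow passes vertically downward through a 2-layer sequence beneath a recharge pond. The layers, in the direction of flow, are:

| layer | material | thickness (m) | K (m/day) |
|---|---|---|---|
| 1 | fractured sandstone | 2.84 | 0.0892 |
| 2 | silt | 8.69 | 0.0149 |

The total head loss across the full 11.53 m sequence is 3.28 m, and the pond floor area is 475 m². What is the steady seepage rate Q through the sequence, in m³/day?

Flow is perpendicular to layering, so the layers act in series and the equivalent K is the thickness-weighted harmonic mean.
Total thickness L = 2.84 + 8.69 = 11.53 m.
Σ(b_i/K_i) = 2.84/0.0892 + 8.69/0.0149 = 615.1 d.
K_eq = L / Σ(b_i/K_i) = 11.53 / 615.1 = 0.01875 m/day.
Q = K_eq · A · (Δh/L) = 0.01875 × 475 × (3.28/11.53) = 2.533 m³/day.

2.53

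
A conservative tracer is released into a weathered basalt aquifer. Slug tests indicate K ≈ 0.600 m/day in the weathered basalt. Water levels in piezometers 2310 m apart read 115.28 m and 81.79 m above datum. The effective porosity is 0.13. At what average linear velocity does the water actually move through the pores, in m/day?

0.0669

Hydraulic gradient i = (115.28 − 81.79) / 2310 = 33.49 / 2310 = 0.01450.
Darcy flux q = K · i = 0.6000 × 0.01450 = 0.008699 m/day.
Seepage velocity v = q / n_e = 0.008699 / 0.13 = 0.06691 m/day.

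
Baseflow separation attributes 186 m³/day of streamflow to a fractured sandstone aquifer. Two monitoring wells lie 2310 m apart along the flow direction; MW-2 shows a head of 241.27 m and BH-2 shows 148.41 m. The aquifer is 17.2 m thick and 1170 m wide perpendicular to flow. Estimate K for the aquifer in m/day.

Cross-sectional area A = 1170 × 17.2 = 20124 m².
Hydraulic gradient i = (241.27 − 148.41) / 2310 = 92.86 / 2310 = 0.04020.
From Q = K·A·i, K = Q / (A·i) = 186 / (20124 × 0.04020) = 0.2299 m/day.

0.230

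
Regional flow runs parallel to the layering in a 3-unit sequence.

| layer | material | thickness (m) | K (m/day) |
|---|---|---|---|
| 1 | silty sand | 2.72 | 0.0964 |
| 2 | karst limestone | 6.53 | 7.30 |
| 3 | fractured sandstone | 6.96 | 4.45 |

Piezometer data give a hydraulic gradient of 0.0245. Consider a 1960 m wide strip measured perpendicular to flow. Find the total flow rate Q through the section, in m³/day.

3790

Flow is parallel to layering, so each bed carries its own Darcy discharge and the transmissivities add.
Σ(K_i·b_i) = 0.0964×2.72 + 7.30×6.53 + 4.45×6.96 = 78.90 m²/day.
Hydraulic gradient i = 0.0245.
Q = Σ(K_i·b_i) · W · i = 78.90 × 1960 × 0.02450 = 3789 m³/day.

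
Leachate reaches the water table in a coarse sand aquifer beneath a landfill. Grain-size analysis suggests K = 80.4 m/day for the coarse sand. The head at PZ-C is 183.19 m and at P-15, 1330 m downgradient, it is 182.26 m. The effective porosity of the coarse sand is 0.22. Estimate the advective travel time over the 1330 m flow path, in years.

Hydraulic gradient i = (183.19 − 182.26) / 1330 = 0.93 / 1330 = 0.0006992.
Darcy flux q = K · i = 80.40 × 0.0006992 = 0.05622 m/day.
Seepage velocity v = q / n_e = 0.05622 / 0.22 = 0.2555 m/day.
Travel time t = L / v = 1330 / 0.2555 = 5205 days = 14.25 years.

14.2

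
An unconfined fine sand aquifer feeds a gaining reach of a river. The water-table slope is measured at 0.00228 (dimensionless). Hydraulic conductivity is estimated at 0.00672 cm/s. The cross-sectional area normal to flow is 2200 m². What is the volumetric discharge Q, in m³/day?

Convert K: 0.00672 cm/s × 864 = 5.806 m/day.
Hydraulic gradient i = 0.00228.
Darcy's law: Q = K · A · i = 5.806 × 2200 × 0.002280 = 29.12 m³/day.

29.1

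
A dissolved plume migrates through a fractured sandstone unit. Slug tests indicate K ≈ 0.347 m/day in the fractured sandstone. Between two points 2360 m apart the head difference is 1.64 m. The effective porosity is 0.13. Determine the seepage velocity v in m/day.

0.00185

Hydraulic gradient i = Δh / L = 1.64 / 2360 = 0.0006949.
Darcy flux q = K · i = 0.3470 × 0.0006949 = 0.0002411 m/day.
Seepage velocity v = q / n_e = 0.0002411 / 0.13 = 0.001855 m/day.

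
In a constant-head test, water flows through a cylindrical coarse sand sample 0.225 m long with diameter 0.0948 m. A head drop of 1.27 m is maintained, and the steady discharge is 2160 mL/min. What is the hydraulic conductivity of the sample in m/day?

78.1

Cross-sectional area A = π·(d/2)² = π × (0.0948/2)² = 0.007058 m².
Convert discharge: 2160 mL/min = 3.600e-05 m³/s.
Darcy's law rearranged: K = Q·L / (A·Δh) = 3.600e-05 × 0.225 / (0.007058 × 1.27) = 0.0009036 m/s = 78.07 m/day.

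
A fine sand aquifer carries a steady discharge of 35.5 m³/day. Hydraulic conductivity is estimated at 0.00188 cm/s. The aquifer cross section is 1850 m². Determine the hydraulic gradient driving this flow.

0.0118

Convert K: 0.00188 cm/s × 864 = 1.624 m/day.
From Q = K·A·i, i = Q / (K·A) = 35.5 / (1.624 × 1850) = 0.01181.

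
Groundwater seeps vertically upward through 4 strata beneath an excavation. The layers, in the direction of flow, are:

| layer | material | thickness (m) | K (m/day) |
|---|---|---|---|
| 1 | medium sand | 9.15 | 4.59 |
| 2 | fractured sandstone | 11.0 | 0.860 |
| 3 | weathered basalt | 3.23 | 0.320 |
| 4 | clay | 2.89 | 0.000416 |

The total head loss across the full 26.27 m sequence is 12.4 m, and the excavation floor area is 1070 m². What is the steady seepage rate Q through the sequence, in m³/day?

1.90

Flow is perpendicular to layering, so the layers act in series and the equivalent K is the thickness-weighted harmonic mean.
Total thickness L = 9.15 + 11.0 + 3.23 + 2.89 = 26.27 m.
Σ(b_i/K_i) = 9.15/4.59 + 11.0/0.860 + 3.23/0.320 + 2.89/0.000416 = 6972 d.
K_eq = L / Σ(b_i/K_i) = 26.27 / 6972 = 0.003768 m/day.
Q = K_eq · A · (Δh/L) = 0.003768 × 1070 × (12.4/26.27) = 1.903 m³/day.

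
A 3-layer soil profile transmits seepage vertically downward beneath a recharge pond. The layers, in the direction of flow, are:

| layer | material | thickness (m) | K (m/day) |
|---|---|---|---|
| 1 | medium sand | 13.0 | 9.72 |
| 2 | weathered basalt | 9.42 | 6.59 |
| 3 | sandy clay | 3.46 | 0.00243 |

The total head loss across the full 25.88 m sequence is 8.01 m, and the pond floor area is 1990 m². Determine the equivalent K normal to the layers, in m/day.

0.0181

Flow is perpendicular to layering, so the layers act in series and the equivalent K is the thickness-weighted harmonic mean.
Total thickness L = 13.0 + 9.42 + 3.46 = 25.88 m.
Σ(b_i/K_i) = 13.0/9.72 + 9.42/6.59 + 3.46/0.00243 = 1427 d.
K_eq = L / Σ(b_i/K_i) = 25.88 / 1427 = 0.01814 m/day.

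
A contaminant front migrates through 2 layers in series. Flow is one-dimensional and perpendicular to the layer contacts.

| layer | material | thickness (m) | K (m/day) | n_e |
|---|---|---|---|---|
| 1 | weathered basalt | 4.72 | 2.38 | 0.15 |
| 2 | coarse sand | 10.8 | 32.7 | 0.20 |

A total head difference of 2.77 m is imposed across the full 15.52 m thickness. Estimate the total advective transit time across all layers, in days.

2.40

With flow normal to the layers, continuity requires the same specific discharge q through every layer.
Σ(b_i/K_i) = 4.72/2.38 + 10.8/32.7 = 2.313 d.
q = Δh / Σ(b_i/K_i) = 2.77 / 2.313 = 1.197 m/day.
In each layer the seepage velocity is v_i = q/n_i, so the layer transit time is t_i = b_i·n_i / q:
  layer 1 (weathered basalt): t_1 = 4.72 × 0.15 / 1.197 = 0.5913 d
  layer 2 (coarse sand): t_2 = 10.8 × 0.20 / 1.197 = 1.804 d
Total t = Σ t_i = 2.395 days.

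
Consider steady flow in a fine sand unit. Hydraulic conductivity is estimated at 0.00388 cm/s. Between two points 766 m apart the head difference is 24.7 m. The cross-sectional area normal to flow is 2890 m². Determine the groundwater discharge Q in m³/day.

Convert K: 0.00388 cm/s × 864 = 3.352 m/day.
Hydraulic gradient i = Δh / L = 24.7 / 766 = 0.03225.
Darcy's law: Q = K · A · i = 3.352 × 2890 × 0.03225 = 312.4 m³/day.

312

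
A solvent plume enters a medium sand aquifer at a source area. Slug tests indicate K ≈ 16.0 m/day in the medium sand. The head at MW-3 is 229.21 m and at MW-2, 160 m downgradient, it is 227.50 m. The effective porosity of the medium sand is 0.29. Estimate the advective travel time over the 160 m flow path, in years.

Hydraulic gradient i = (229.21 − 227.50) / 160 = 1.71 / 160 = 0.01069.
Darcy flux q = K · i = 16.00 × 0.01069 = 0.1710 m/day.
Seepage velocity v = q / n_e = 0.1710 / 0.29 = 0.5897 m/day.
Travel time t = L / v = 160 / 0.5897 = 271.3 days = 0.7429 years.

0.743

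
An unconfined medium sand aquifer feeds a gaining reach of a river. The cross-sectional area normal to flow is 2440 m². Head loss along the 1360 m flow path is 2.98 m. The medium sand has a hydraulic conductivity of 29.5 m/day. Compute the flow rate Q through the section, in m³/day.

Hydraulic gradient i = Δh / L = 2.98 / 1360 = 0.002191.
Darcy's law: Q = K · A · i = 29.50 × 2440 × 0.002191 = 157.7 m³/day.

158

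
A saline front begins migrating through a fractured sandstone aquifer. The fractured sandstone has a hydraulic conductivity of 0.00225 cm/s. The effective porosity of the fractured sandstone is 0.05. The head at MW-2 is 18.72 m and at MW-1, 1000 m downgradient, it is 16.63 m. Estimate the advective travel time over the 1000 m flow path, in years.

33.7

Convert K: 0.00225 cm/s × 864 = 1.944 m/day.
Hydraulic gradient i = (18.72 − 16.63) / 1000 = 2.09 / 1000 = 0.002090.
Darcy flux q = K · i = 1.944 × 0.002090 = 0.004063 m/day.
Seepage velocity v = q / n_e = 0.004063 / 0.05 = 0.08126 m/day.
Travel time t = L / v = 1000 / 0.08126 = 12306 days = 33.69 years.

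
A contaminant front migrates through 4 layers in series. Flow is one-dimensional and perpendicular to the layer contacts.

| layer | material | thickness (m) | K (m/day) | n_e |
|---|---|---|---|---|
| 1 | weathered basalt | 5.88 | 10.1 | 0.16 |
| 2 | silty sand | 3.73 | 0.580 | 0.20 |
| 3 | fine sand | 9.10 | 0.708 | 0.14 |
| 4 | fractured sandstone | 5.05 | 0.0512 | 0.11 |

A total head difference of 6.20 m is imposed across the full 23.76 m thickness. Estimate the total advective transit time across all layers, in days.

With flow normal to the layers, continuity requires the same specific discharge q through every layer.
Σ(b_i/K_i) = 5.88/10.1 + 3.73/0.580 + 9.10/0.708 + 5.05/0.0512 = 118.5 d.
q = Δh / Σ(b_i/K_i) = 6.20 / 118.5 = 0.05232 m/day.
In each layer the seepage velocity is v_i = q/n_i, so the layer transit time is t_i = b_i·n_i / q:
  layer 1 (weathered basalt): t_1 = 5.88 × 0.16 / 0.05232 = 17.98 d
  layer 2 (silty sand): t_2 = 3.73 × 0.20 / 0.05232 = 14.26 d
  layer 3 (fine sand): t_3 = 9.10 × 0.14 / 0.05232 = 24.35 d
  layer 4 (fractured sandstone): t_4 = 5.05 × 0.11 / 0.05232 = 10.62 d
Total t = Σ t_i = 67.21 days.

67.2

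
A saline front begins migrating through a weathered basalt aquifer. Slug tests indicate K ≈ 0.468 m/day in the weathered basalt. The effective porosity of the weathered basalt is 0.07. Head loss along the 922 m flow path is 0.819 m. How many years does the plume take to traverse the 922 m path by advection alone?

425

Hydraulic gradient i = Δh / L = 0.819 / 922 = 0.0008883.
Darcy flux q = K · i = 0.4680 × 0.0008883 = 0.0004157 m/day.
Seepage velocity v = q / n_e = 0.0004157 / 0.07 = 0.005939 m/day.
Travel time t = L / v = 922 / 0.005939 = 1.552e+05 days = 425.0 years.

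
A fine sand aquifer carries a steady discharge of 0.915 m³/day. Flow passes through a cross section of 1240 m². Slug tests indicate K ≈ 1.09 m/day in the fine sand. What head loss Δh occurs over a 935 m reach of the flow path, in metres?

0.633

From Q = K·A·i, i = Q / (K·A) = 0.915 / (1.090 × 1240) = 0.0006770.
Head loss Δh = i · L = 0.0006770 × 935 = 0.6330 m.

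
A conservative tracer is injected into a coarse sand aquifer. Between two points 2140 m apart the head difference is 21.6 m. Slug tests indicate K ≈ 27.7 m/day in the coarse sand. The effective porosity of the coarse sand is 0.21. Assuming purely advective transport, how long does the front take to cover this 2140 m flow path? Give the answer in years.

4.40

Hydraulic gradient i = Δh / L = 21.6 / 2140 = 0.01009.
Darcy flux q = K · i = 27.70 × 0.01009 = 0.2796 m/day.
Seepage velocity v = q / n_e = 0.2796 / 0.21 = 1.331 m/day.
Travel time t = L / v = 2140 / 1.331 = 1607 days = 4.401 years.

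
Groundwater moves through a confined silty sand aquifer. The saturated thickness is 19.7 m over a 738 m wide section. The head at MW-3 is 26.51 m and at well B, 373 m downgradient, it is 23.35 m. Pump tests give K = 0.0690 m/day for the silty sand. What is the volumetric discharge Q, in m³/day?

Cross-sectional area A = 738 × 19.7 = 14539 m².
Hydraulic gradient i = (26.51 − 23.35) / 373 = 3.16 / 373 = 0.008472.
Darcy's law: Q = K · A · i = 0.06900 × 14539 × 0.008472 = 8.499 m³/day.

8.50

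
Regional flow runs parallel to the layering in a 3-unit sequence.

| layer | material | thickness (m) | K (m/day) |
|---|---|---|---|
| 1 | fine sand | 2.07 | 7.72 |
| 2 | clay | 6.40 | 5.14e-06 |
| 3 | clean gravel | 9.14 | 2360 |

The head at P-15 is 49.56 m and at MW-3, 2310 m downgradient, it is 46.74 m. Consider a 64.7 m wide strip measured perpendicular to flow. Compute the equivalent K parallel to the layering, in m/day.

1230

Flow is parallel to layering, so each bed carries its own Darcy discharge and the transmissivities add.
Σ(K_i·b_i) = 7.72×2.07 + 5.14e-06×6.40 + 2360×9.14 = 21586 m²/day.
Total thickness b = 17.61 m, so K_eq = Σ(K_i·b_i)/b = 1226 m/day.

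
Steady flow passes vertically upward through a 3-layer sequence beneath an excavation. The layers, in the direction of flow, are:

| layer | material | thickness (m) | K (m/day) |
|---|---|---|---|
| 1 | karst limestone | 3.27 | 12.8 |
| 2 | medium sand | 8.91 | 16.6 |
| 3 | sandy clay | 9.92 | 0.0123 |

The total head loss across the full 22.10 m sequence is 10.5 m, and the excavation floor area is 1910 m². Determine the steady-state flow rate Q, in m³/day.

Flow is perpendicular to layering, so the layers act in series and the equivalent K is the thickness-weighted harmonic mean.
Total thickness L = 3.27 + 8.91 + 9.92 = 22.10 m.
Σ(b_i/K_i) = 3.27/12.8 + 8.91/16.6 + 9.92/0.0123 = 807.3 d.
K_eq = L / Σ(b_i/K_i) = 22.10 / 807.3 = 0.02738 m/day.
Q = K_eq · A · (Δh/L) = 0.02738 × 1910 × (10.5/22.10) = 24.84 m³/day.

24.8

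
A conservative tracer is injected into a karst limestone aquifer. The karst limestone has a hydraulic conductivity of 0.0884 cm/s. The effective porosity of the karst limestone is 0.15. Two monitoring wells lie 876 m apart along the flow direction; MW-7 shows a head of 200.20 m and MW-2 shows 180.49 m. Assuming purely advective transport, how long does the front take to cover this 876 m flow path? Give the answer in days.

76.5

Convert K: 0.0884 cm/s × 864 = 76.38 m/day.
Hydraulic gradient i = (200.20 − 180.49) / 876 = 19.71 / 876 = 0.02250.
Darcy flux q = K · i = 76.38 × 0.02250 = 1.718 m/day.
Seepage velocity v = q / n_e = 1.718 / 0.15 = 11.46 m/day.
Travel time t = L / v = 876 / 11.46 = 76.46 days.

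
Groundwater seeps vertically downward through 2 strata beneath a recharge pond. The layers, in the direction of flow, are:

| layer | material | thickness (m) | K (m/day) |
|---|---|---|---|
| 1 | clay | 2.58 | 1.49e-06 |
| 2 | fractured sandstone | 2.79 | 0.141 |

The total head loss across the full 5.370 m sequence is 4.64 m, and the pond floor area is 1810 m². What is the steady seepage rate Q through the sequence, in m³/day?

0.00485

Flow is perpendicular to layering, so the layers act in series and the equivalent K is the thickness-weighted harmonic mean.
Total thickness L = 2.58 + 2.79 = 5.370 m.
Σ(b_i/K_i) = 2.58/1.49e-06 + 2.79/0.141 = 1.732e+06 d.
K_eq = L / Σ(b_i/K_i) = 5.370 / 1.732e+06 = 3.101e-06 m/day.
Q = K_eq · A · (Δh/L) = 3.101e-06 × 1810 × (4.64/5.370) = 0.004850 m³/day.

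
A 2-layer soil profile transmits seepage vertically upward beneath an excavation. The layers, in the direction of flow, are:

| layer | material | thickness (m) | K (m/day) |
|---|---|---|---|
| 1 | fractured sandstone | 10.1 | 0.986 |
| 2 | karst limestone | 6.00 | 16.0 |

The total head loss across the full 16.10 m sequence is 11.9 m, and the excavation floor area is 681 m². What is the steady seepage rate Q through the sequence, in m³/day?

763

Flow is perpendicular to layering, so the layers act in series and the equivalent K is the thickness-weighted harmonic mean.
Total thickness L = 10.1 + 6.00 = 16.10 m.
Σ(b_i/K_i) = 10.1/0.986 + 6.00/16.0 = 10.62 d.
K_eq = L / Σ(b_i/K_i) = 16.10 / 10.62 = 1.516 m/day.
Q = K_eq · A · (Δh/L) = 1.516 × 681 × (11.9/16.10) = 763.2 m³/day.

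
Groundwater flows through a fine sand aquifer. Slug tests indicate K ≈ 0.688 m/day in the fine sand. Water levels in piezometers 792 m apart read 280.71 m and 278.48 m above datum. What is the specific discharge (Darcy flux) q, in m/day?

Hydraulic gradient i = (280.71 − 278.48) / 792 = 2.23 / 792 = 0.002816.
Specific discharge q = K · i = 0.6880 × 0.002816 = 0.001937 m/day.

0.00194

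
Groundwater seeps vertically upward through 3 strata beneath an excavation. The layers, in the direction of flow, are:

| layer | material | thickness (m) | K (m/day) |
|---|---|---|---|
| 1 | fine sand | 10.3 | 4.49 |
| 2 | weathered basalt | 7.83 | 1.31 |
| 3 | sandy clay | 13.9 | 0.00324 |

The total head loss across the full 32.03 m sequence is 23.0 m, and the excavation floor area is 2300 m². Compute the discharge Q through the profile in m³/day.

12.3

Flow is perpendicular to layering, so the layers act in series and the equivalent K is the thickness-weighted harmonic mean.
Total thickness L = 10.3 + 7.83 + 13.9 = 32.03 m.
Σ(b_i/K_i) = 10.3/4.49 + 7.83/1.31 + 13.9/0.00324 = 4298 d.
K_eq = L / Σ(b_i/K_i) = 32.03 / 4298 = 0.007452 m/day.
Q = K_eq · A · (Δh/L) = 0.007452 × 2300 × (23.0/32.03) = 12.31 m³/day.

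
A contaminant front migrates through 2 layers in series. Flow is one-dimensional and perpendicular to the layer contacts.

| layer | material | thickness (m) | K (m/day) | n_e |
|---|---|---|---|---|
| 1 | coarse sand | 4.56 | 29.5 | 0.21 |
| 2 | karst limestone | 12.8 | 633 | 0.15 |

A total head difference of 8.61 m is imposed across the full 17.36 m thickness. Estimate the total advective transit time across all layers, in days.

With flow normal to the layers, continuity requires the same specific discharge q through every layer.
Σ(b_i/K_i) = 4.56/29.5 + 12.8/633 = 0.1748 d.
q = Δh / Σ(b_i/K_i) = 8.61 / 0.1748 = 49.26 m/day.
In each layer the seepage velocity is v_i = q/n_i, so the layer transit time is t_i = b_i·n_i / q:
  layer 1 (coarse sand): t_1 = 4.56 × 0.21 / 49.26 = 0.01944 d
  layer 2 (karst limestone): t_2 = 12.8 × 0.15 / 49.26 = 0.03898 d
Total t = Σ t_i = 0.05842 days.

0.0584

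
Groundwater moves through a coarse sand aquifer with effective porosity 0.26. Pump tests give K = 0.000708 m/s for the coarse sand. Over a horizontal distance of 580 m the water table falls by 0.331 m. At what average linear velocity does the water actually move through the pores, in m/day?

0.134

Convert K: 0.000708 m/s × 86400 = 61.17 m/day.
Hydraulic gradient i = Δh / L = 0.331 / 580 = 0.0005707.
Darcy flux q = K · i = 61.17 × 0.0005707 = 0.03491 m/day.
Seepage velocity v = q / n_e = 0.03491 / 0.26 = 0.1343 m/day.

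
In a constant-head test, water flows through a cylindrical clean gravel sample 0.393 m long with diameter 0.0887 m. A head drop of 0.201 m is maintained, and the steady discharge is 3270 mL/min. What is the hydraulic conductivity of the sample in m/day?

1490

Cross-sectional area A = π·(d/2)² = π × (0.0887/2)² = 0.006179 m².
Convert discharge: 3270 mL/min = 5.450e-05 m³/s.
Darcy's law rearranged: K = Q·L / (A·Δh) = 5.450e-05 × 0.393 / (0.006179 × 0.201) = 0.01724 m/s = 1490 m/day.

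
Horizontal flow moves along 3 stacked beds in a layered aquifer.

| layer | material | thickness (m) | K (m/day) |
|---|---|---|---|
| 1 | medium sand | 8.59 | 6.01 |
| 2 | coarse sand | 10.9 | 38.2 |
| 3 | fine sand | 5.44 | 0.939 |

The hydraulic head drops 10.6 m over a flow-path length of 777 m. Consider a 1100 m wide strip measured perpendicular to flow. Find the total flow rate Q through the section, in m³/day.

7100

Flow is parallel to layering, so each bed carries its own Darcy discharge and the transmissivities add.
Σ(K_i·b_i) = 6.01×8.59 + 38.2×10.9 + 0.939×5.44 = 473.1 m²/day.
Hydraulic gradient i = Δh / L = 10.6 / 777 = 0.01364.
Q = Σ(K_i·b_i) · W · i = 473.1 × 1100 × 0.01364 = 7100 m³/day.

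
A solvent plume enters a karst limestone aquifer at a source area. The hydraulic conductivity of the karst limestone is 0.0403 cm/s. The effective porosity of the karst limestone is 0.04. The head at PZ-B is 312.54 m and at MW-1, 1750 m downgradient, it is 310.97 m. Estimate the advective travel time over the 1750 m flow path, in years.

6.14

Convert K: 0.0403 cm/s × 864 = 34.82 m/day.
Hydraulic gradient i = (312.54 − 310.97) / 1750 = 1.57 / 1750 = 0.0008971.
Darcy flux q = K · i = 34.82 × 0.0008971 = 0.03124 m/day.
Seepage velocity v = q / n_e = 0.03124 / 0.04 = 0.7809 m/day.
Travel time t = L / v = 1750 / 0.7809 = 2241 days = 6.135 years.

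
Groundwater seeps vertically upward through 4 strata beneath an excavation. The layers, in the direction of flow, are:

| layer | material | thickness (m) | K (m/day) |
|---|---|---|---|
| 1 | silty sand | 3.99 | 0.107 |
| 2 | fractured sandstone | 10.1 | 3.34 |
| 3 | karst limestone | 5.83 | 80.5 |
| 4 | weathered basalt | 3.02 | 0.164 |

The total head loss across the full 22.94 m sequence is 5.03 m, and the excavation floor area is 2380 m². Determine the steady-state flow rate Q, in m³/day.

204

Flow is perpendicular to layering, so the layers act in series and the equivalent K is the thickness-weighted harmonic mean.
Total thickness L = 3.99 + 10.1 + 5.83 + 3.02 = 22.94 m.
Σ(b_i/K_i) = 3.99/0.107 + 10.1/3.34 + 5.83/80.5 + 3.02/0.164 = 58.80 d.
K_eq = L / Σ(b_i/K_i) = 22.94 / 58.80 = 0.3901 m/day.
Q = K_eq · A · (Δh/L) = 0.3901 × 2380 × (5.03/22.94) = 203.6 m³/day.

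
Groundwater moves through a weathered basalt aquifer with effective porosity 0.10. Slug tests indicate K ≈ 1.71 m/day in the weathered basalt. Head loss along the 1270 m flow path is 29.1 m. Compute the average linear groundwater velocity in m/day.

Hydraulic gradient i = Δh / L = 29.1 / 1270 = 0.02291.
Darcy flux q = K · i = 1.710 × 0.02291 = 0.03918 m/day.
Seepage velocity v = q / n_e = 0.03918 / 0.10 = 0.3918 m/day.

0.392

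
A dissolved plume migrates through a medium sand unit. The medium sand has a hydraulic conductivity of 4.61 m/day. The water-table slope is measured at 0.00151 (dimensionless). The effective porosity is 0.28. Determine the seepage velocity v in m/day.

Hydraulic gradient i = 0.00151.
Darcy flux q = K · i = 4.610 × 0.001510 = 0.006961 m/day.
Seepage velocity v = q / n_e = 0.006961 / 0.28 = 0.02486 m/day.

0.0249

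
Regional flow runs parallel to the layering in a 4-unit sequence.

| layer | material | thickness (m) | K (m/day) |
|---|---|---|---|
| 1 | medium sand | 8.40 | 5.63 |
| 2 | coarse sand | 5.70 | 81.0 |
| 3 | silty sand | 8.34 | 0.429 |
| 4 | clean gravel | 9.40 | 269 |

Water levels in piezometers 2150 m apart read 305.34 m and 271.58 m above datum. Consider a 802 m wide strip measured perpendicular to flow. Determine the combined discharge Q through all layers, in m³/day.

38300

Flow is parallel to layering, so each bed carries its own Darcy discharge and the transmissivities add.
Σ(K_i·b_i) = 5.63×8.40 + 81.0×5.70 + 0.429×8.34 + 269×9.40 = 3041 m²/day.
Hydraulic gradient i = (305.34 − 271.58) / 2150 = 33.76 / 2150 = 0.01570.
Q = Σ(K_i·b_i) · W · i = 3041 × 802 × 0.01570 = 38298 m³/day.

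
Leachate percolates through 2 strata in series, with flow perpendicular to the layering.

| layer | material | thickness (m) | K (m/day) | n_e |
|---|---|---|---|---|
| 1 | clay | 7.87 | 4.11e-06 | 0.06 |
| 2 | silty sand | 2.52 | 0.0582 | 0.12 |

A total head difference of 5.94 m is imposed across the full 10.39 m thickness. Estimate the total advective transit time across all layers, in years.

With flow normal to the layers, continuity requires the same specific discharge q through every layer.
Σ(b_i/K_i) = 7.87/4.11e-06 + 2.52/0.0582 = 1.915e+06 d.
q = Δh / Σ(b_i/K_i) = 5.94 / 1.915e+06 = 3.102e-06 m/day.
In each layer the seepage velocity is v_i = q/n_i, so the layer transit time is t_i = b_i·n_i / q:
  layer 1 (clay): t_1 = 7.87 × 0.06 / 3.102e-06 = 1.522e+05 d
  layer 2 (silty sand): t_2 = 2.52 × 0.12 / 3.102e-06 = 97485 d
Total t = Σ t_i = 2.497e+05 days = 683.7 years.

684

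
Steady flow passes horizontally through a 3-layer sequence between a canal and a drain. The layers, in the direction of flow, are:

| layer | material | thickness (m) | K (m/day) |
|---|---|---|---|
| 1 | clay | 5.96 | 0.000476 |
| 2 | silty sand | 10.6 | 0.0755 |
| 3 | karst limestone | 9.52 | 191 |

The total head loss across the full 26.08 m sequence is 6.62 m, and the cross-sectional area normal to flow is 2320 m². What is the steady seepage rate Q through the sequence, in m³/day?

Flow is perpendicular to layering, so the layers act in series and the equivalent K is the thickness-weighted harmonic mean.
Total thickness L = 5.96 + 10.6 + 9.52 = 26.08 m.
Σ(b_i/K_i) = 5.96/0.000476 + 10.6/0.0755 + 9.52/191 = 12661 d.
K_eq = L / Σ(b_i/K_i) = 26.08 / 12661 = 0.002060 m/day.
Q = K_eq · A · (Δh/L) = 0.002060 × 2320 × (6.62/26.08) = 1.213 m³/day.

1.21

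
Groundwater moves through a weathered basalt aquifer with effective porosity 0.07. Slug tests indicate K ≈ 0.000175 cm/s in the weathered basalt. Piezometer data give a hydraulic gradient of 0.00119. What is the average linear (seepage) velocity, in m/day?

0.00257

Convert K: 0.000175 cm/s × 864 = 0.1512 m/day.
Hydraulic gradient i = 0.00119.
Darcy flux q = K · i = 0.1512 × 0.001190 = 0.0001799 m/day.
Seepage velocity v = q / n_e = 0.0001799 / 0.07 = 0.002570 m/day.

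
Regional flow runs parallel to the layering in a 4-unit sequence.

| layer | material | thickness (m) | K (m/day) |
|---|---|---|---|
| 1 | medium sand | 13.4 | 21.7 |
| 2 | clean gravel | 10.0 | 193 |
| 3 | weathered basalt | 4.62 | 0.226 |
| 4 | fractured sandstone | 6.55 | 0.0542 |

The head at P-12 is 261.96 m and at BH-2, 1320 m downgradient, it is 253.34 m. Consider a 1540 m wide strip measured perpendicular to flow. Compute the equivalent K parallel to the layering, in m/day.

64.3

Flow is parallel to layering, so each bed carries its own Darcy discharge and the transmissivities add.
Σ(K_i·b_i) = 21.7×13.4 + 193×10.0 + 0.226×4.62 + 0.0542×6.55 = 2222 m²/day.
Total thickness b = 34.57 m, so K_eq = Σ(K_i·b_i)/b = 64.28 m/day.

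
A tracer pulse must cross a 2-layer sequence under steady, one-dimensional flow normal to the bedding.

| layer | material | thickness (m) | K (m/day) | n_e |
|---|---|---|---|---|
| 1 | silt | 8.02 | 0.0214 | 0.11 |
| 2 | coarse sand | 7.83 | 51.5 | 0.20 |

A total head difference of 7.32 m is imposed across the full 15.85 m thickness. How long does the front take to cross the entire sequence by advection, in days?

125

With flow normal to the layers, continuity requires the same specific discharge q through every layer.
Σ(b_i/K_i) = 8.02/0.0214 + 7.83/51.5 = 374.9 d.
q = Δh / Σ(b_i/K_i) = 7.32 / 374.9 = 0.01952 m/day.
In each layer the seepage velocity is v_i = q/n_i, so the layer transit time is t_i = b_i·n_i / q:
  layer 1 (silt): t_1 = 8.02 × 0.11 / 0.01952 = 45.18 d
  layer 2 (coarse sand): t_2 = 7.83 × 0.20 / 0.01952 = 80.21 d
Total t = Σ t_i = 125.4 days.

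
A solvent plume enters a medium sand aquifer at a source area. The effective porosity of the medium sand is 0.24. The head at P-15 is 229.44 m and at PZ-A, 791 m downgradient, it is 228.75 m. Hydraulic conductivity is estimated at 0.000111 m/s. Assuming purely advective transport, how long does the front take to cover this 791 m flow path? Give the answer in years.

62.1

Convert K: 0.000111 m/s × 86400 = 9.590 m/day.
Hydraulic gradient i = (229.44 − 228.75) / 791 = 0.69 / 791 = 0.0008723.
Darcy flux q = K · i = 9.590 × 0.0008723 = 0.008366 m/day.
Seepage velocity v = q / n_e = 0.008366 / 0.24 = 0.03486 m/day.
Travel time t = L / v = 791 / 0.03486 = 22692 days = 62.13 years.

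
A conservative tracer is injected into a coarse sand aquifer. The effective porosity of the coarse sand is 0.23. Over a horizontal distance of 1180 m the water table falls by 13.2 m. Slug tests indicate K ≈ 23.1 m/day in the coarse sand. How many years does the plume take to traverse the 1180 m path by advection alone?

2.88

Hydraulic gradient i = Δh / L = 13.2 / 1180 = 0.01119.
Darcy flux q = K · i = 23.10 × 0.01119 = 0.2584 m/day.
Seepage velocity v = q / n_e = 0.2584 / 0.23 = 1.124 m/day.
Travel time t = L / v = 1180 / 1.124 = 1050 days = 2.876 years.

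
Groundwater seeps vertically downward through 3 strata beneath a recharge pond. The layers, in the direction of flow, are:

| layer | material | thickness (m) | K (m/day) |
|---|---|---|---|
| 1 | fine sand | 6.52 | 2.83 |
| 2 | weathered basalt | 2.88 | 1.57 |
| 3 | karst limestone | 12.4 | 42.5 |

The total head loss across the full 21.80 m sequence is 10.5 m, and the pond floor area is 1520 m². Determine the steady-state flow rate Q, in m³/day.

3600

Flow is perpendicular to layering, so the layers act in series and the equivalent K is the thickness-weighted harmonic mean.
Total thickness L = 6.52 + 2.88 + 12.4 = 21.80 m.
Σ(b_i/K_i) = 6.52/2.83 + 2.88/1.57 + 12.4/42.5 = 4.430 d.
K_eq = L / Σ(b_i/K_i) = 21.80 / 4.430 = 4.921 m/day.
Q = K_eq · A · (Δh/L) = 4.921 × 1520 × (10.5/21.80) = 3603 m³/day.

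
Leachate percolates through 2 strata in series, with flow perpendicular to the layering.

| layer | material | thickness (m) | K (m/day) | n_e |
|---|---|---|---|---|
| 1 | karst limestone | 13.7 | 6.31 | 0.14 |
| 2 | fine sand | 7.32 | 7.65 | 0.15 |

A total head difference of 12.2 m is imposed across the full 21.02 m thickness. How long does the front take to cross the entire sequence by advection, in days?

With flow normal to the layers, continuity requires the same specific discharge q through every layer.
Σ(b_i/K_i) = 13.7/6.31 + 7.32/7.65 = 3.128 d.
q = Δh / Σ(b_i/K_i) = 12.2 / 3.128 = 3.900 m/day.
In each layer the seepage velocity is v_i = q/n_i, so the layer transit time is t_i = b_i·n_i / q:
  layer 1 (karst limestone): t_1 = 13.7 × 0.14 / 3.900 = 0.4918 d
  layer 2 (fine sand): t_2 = 7.32 × 0.15 / 3.900 = 0.2815 d
Total t = Σ t_i = 0.7733 days.

0.773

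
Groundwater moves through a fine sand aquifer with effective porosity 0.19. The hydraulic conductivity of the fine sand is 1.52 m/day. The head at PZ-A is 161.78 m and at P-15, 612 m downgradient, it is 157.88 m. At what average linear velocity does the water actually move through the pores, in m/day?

Hydraulic gradient i = (161.78 − 157.88) / 612 = 3.9 / 612 = 0.006373.
Darcy flux q = K · i = 1.520 × 0.006373 = 0.009686 m/day.
Seepage velocity v = q / n_e = 0.009686 / 0.19 = 0.05098 m/day.

0.0510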